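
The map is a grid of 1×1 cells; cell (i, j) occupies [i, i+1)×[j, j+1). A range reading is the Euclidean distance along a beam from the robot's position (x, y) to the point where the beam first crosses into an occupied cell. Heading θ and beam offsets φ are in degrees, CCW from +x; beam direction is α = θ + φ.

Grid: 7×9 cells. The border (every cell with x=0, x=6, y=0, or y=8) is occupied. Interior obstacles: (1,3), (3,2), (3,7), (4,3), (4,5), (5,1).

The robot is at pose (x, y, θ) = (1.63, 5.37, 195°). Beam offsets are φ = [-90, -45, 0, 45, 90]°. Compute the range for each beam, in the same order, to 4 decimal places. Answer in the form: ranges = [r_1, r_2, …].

beam 1: φ=-90°, α=105°
  d=(-0.2588,0.9659)  start (1,5)  tX=2.4341 tY=0.6522  stride 1/|dx|=3.8637 1/|dy|=1.0353
    cross y-line → (1,6), t=0.6522
    cross y-line → (1,7), t=1.6875
    cross x-line → (0,7), t=2.4341 (wall)
  → r_1 = 2.4341
beam 2: φ=-45°, α=150°
  d=(-0.8660,0.5000)  start (1,5)  tX=0.7275 tY=1.2600  stride 1/|dx|=1.1547 1/|dy|=2.0000
    cross x-line → (0,5), t=0.7275 (wall)
  → r_2 = 0.7275
beam 3: φ=0°, α=195°
  d=(-0.9659,-0.2588)  start (1,5)  tX=0.6522 tY=1.4296  stride 1/|dx|=1.0353 1/|dy|=3.8637
    cross x-line → (0,5), t=0.6522 (wall)
  → r_3 = 0.6522
beam 4: φ=45°, α=240°
  d=(-0.5000,-0.8660)  start (1,5)  tX=1.2600 tY=0.4272  stride 1/|dx|=2.0000 1/|dy|=1.1547
    cross y-line → (1,4), t=0.4272
    cross x-line → (0,4), t=1.2600 (wall)
  → r_4 = 1.2600
beam 5: φ=90°, α=285°
  d=(0.2588,-0.9659)  start (1,5)  tX=1.4296 tY=0.3831  stride 1/|dx|=3.8637 1/|dy|=1.0353
    cross y-line → (1,4), t=0.3831
    cross y-line → (1,3), t=1.4183 (wall)
  → r_5 = 1.4183

ranges = [2.4341, 0.7275, 0.6522, 1.2600, 1.4183]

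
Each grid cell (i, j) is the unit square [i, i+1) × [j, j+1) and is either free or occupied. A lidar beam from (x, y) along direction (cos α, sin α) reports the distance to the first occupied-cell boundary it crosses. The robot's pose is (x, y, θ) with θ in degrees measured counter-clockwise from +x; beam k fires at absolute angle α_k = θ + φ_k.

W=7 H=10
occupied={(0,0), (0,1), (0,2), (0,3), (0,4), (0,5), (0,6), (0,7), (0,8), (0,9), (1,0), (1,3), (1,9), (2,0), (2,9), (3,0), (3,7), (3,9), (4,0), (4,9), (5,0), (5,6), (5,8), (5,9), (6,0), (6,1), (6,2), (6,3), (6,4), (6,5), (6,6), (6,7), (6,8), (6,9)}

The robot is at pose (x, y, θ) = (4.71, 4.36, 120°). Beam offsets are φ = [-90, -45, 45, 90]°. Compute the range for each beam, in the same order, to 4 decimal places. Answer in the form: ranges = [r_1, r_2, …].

beam 1: φ=-90°, α=30°
  d=(0.8660,0.5000)  start (4,4)  tX=0.3349 tY=1.2800  stride 1/|dx|=1.1547 1/|dy|=2.0000
    cross x-line → (5,4), t=0.3349
    cross y-line → (5,5), t=1.2800
    cross x-line → (6,5), t=1.4896 (wall)
  → r_1 = 1.4896
beam 2: φ=-45°, α=75°
  d=(0.2588,0.9659)  start (4,4)  tX=1.1205 tY=0.6626  stride 1/|dx|=3.8637 1/|dy|=1.0353
    cross y-line → (4,5), t=0.6626
    cross x-line → (5,5), t=1.1205
    cross y-line → (5,6), t=1.6979 (wall)
  → r_2 = 1.6979
beam 3: φ=45°, α=165°
  d=(-0.9659,0.2588)  start (4,4)  tX=0.7350 tY=2.4728  stride 1/|dx|=1.0353 1/|dy|=3.8637
    cross x-line → (3,4), t=0.7350
    cross x-line → (2,4), t=1.7703
    cross y-line → (2,5), t=2.4728
    cross x-line → (1,5), t=2.8056
    cross x-line → (0,5), t=3.8409 (wall)
  → r_3 = 3.8409
beam 4: φ=90°, α=210°
  d=(-0.8660,-0.5000)  start (4,4)  tX=0.8198 tY=0.7200  stride 1/|dx|=1.1547 1/|dy|=2.0000
    cross y-line → (4,3), t=0.7200
    cross x-line → (3,3), t=0.8198
    cross x-line → (2,3), t=1.9745
    cross y-line → (2,2), t=2.7200
    cross x-line → (1,2), t=3.1292
    cross x-line → (0,2), t=4.2839 (wall)
  → r_4 = 4.2839

ranges = [1.4896, 1.6979, 3.8409, 4.2839]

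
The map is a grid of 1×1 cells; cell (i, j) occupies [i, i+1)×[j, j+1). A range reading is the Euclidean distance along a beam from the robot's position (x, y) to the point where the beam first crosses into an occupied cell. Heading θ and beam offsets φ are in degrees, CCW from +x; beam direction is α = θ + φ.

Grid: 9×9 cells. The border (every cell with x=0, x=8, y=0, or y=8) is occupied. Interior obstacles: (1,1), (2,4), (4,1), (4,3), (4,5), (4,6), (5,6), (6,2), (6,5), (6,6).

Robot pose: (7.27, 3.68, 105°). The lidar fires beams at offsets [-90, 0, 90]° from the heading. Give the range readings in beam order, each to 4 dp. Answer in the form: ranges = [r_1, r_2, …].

beam 1: φ=-90°, α=15°
  direction (0.9659, 0.2588); cell (7,3); t to first gridline: x 0.7558, y 1.2364 (then +1.0353 / +3.8637)
    (8,3) via x @ 0.7558  # hit
  → r_1 = 0.7558
beam 2: φ=0°, α=105°
  direction (-0.2588, 0.9659); cell (7,3); t to first gridline: x 1.0432, y 0.3313 (then +3.8637 / +1.0353)
    (7,4) via y @ 0.3313
    (6,4) via x @ 1.0432
    (6,5) via y @ 1.3666  # hit
  → r_2 = 1.3666
beam 3: φ=90°, α=195°
  direction (-0.9659, -0.2588); cell (7,3); t to first gridline: x 0.2795, y 2.6273 (then +1.0353 / +3.8637)
    (6,3) via x @ 0.2795
    (5,3) via x @ 1.3148
    (4,3) via x @ 2.3501  # hit
  → r_3 = 2.3501

ranges = [0.7558, 1.3666, 2.3501]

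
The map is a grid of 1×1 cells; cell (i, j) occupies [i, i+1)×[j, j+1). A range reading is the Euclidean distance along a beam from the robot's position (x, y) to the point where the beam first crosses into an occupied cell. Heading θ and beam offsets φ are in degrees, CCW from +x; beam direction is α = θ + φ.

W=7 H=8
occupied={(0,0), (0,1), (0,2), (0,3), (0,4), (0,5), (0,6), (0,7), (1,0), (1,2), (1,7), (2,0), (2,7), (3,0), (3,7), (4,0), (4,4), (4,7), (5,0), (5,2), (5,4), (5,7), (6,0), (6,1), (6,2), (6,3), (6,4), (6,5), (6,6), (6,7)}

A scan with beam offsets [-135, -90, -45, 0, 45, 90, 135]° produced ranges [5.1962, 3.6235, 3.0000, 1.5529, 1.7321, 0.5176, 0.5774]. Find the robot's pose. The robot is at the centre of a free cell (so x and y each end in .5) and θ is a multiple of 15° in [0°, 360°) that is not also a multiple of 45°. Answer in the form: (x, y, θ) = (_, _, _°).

(x, y, θ) = (4.5, 2.5, 255°)

The pose lattice has 26·16 = 416 candidates. Test each by forward raycasting.
  (3.5, 5.5, 330°): beam 1 = 2.5882 ≠ 5.1962 ✗
  (4.5, 3.5, 15°): beam 1 = 2.8868 ≠ 5.1962 ✗
  (4.5, 1.5, 345°): beam 1 = 1.0000 ≠ 5.1962 ✗
  …
  (4.5, 2.5, 255°): r_1=5.1962, r_2=3.6235, r_3=3.0000, r_4=1.5529, r_5=1.7321, r_6=0.5176, r_7=0.5774 — all match ✓
Only this pose fits every beam.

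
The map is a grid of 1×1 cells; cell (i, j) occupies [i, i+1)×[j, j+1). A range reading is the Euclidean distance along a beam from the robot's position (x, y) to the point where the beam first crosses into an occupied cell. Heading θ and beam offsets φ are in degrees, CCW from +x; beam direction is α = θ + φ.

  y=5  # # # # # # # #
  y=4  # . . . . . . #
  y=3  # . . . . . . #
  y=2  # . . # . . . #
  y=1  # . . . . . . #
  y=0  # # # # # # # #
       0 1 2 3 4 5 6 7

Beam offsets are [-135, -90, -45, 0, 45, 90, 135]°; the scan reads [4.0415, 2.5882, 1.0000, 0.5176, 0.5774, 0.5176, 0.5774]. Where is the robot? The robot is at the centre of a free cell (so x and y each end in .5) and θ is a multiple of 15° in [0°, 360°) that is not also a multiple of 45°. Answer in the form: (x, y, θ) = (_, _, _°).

(x, y, θ) = (6.5, 1.5, 255°)

Enumerate (i+0.5, j+0.5, θ) over the 23 free cells and 16 admissible headings. For each, cast all 7 beams and compare to the given ranges.
  (4.5, 4.5, 330°): beam 1 = 3.6235 ≠ 4.0415 ✗
  (1.5, 2.5, 195°): beam 1 = 2.8868 ≠ 4.0415 ✗
  (1.5, 2.5, 330°): beam 1 = 0.5176 ≠ 4.0415 ✗
  (3.5, 1.5, 60°): beam 1 = 0.5176 ≠ 4.0415 ✗
  (1.5, 4.5, 165°): beam 1 = 1.0000 ≠ 4.0415 ✗
  …
  (6.5, 1.5, 255°): r_1=4.0415, r_2=2.5882, r_3=1.0000, r_4=0.5176, r_5=0.5774, r_6=0.5176, r_7=0.5774 — all match ✓
Unique over the lattice → pose = (6.5, 1.5, 255°).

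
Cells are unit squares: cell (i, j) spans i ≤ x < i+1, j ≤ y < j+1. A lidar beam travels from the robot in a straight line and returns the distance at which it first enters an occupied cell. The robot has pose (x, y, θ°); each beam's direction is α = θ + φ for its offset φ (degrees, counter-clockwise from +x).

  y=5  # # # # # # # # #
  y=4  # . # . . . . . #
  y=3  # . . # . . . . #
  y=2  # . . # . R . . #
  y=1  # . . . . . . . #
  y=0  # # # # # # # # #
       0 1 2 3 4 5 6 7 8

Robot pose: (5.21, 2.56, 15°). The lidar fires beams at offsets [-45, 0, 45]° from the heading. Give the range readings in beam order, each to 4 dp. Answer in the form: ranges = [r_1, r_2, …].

beam 1: φ=-45°, α=330°
  d=(0.8660,-0.5000)  start (5,2)  tX=0.9122 tY=1.1200  stride 1/|dx|=1.1547 1/|dy|=2.0000
    cross x-line → (6,2), t=0.9122
    cross y-line → (6,1), t=1.1200
    cross x-line → (7,1), t=2.0669
    cross y-line → (7,0), t=3.1200 (wall)
  → r_1 = 3.1200
beam 2: φ=0°, α=15°
  d=(0.9659,0.2588)  start (5,2)  tX=0.8179 tY=1.7000  stride 1/|dx|=1.0353 1/|dy|=3.8637
    cross x-line → (6,2), t=0.8179
    cross y-line → (6,3), t=1.7000
    cross x-line → (7,3), t=1.8531
    cross x-line → (8,3), t=2.8884 (wall)
  → r_2 = 2.8884
beam 3: φ=45°, α=60°
  d=(0.5000,0.8660)  start (5,2)  tX=1.5800 tY=0.5081  stride 1/|dx|=2.0000 1/|dy|=1.1547
    cross y-line → (5,3), t=0.5081
    cross x-line → (6,3), t=1.5800
    cross y-line → (6,4), t=1.6628
    cross y-line → (6,5), t=2.8175 (wall)
  → r_3 = 2.8175

ranges = [3.1200, 2.8884, 2.8175]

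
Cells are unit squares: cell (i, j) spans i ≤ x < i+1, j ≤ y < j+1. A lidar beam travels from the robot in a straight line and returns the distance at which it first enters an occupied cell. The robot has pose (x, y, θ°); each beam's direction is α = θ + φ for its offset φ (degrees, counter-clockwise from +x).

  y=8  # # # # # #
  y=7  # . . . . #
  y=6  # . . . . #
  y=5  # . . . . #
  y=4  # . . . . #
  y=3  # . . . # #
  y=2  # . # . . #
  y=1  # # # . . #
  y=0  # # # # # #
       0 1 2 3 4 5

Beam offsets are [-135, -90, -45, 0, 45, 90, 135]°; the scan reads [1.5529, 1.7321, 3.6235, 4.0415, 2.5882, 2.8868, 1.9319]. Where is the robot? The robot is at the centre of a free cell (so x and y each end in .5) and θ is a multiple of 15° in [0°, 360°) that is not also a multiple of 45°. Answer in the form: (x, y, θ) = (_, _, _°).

(x, y, θ) = (3.5, 4.5, 120°)

Enumerate (i+0.5, j+0.5, θ) over the 24 free cells and 16 admissible headings. For each, cast all 7 beams and compare to the given ranges.
  (3.5, 5.5, 165°): beam 1 = 1.7321 ≠ 1.5529 ✗
  (3.5, 7.5, 255°): beam 1 = 0.5774 ≠ 1.5529 ✗
  (4.5, 4.5, 60°): beam 1 = 0.5176 ≠ 1.5529 ✗
  (2.5, 4.5, 165°): beam 1 = 2.8868 ≠ 1.5529 ✗
  …
  (3.5, 4.5, 120°): r_1=1.5529, r_2=1.7321, r_3=3.6235, r_4=4.0415, r_5=2.5882, r_6=2.8868, r_7=1.9319 — all match ✓
Only this pose fits every beam.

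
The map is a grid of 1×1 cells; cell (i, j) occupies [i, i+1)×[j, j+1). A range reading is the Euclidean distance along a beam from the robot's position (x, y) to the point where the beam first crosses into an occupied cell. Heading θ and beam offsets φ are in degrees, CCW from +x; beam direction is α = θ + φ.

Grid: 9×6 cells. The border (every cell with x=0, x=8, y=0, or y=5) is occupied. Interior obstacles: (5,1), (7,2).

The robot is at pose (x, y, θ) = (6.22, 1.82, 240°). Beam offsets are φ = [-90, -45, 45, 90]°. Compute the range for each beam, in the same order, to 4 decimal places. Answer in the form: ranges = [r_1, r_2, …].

ranges = [0.2540, 0.2278, 0.8489, 1.6400]

beam 1: φ=-90°, α=150°
  cosα=-0.8660 sinα=0.5000 | (6,1) | tMaxX 0.2540 tMaxY 0.3600 | tΔX 1.1547 tΔY 2.0000
    t=0.2540 [x] (5,1) — stop
  → r_1 = 0.2540
beam 2: φ=-45°, α=195°
  cosα=-0.9659 sinα=-0.2588 | (6,1) | tMaxX 0.2278 tMaxY 3.1682 | tΔX 1.0353 tΔY 3.8637
    t=0.2278 [x] (5,1) — stop
  → r_2 = 0.2278
beam 3: φ=45°, α=285°
  cosα=0.2588 sinα=-0.9659 | (6,1) | tMaxX 3.0137 tMaxY 0.8489 | tΔX 3.8637 tΔY 1.0353
    t=0.8489 [y] (6,0) — stop
  → r_3 = 0.8489
beam 4: φ=90°, α=330°
  cosα=0.8660 sinα=-0.5000 | (6,1) | tMaxX 0.9007 tMaxY 1.6400 | tΔX 1.1547 tΔY 2.0000
    t=0.9007 [x] (7,1)
    t=1.6400 [y] (7,0) — stop
  → r_4 = 1.6400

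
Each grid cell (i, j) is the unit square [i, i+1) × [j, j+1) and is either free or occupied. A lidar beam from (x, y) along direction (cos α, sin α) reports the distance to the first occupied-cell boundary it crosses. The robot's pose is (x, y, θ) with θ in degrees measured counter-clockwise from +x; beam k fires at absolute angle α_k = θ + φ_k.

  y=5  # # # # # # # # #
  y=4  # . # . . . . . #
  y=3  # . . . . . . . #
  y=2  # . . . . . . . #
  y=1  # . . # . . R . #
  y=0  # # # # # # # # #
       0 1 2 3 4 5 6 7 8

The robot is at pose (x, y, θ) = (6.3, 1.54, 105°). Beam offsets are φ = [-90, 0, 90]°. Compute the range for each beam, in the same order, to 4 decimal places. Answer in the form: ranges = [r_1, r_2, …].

ranges = [1.7600, 3.5821, 2.0864]

beam 1: φ=-90°, α=15°
  dir = (cos 15°, sin 15°) = (0.9659, 0.2588); from cell (6,1)
  next x-line at t=0.7247, next y-line at t=1.7773; Δt_x=1.0353, Δt_y=3.8637
    x: enter (7,1) at t=0.7247
    x: enter (8,1) at t=1.7600 ← occupied
  → r_1 = 1.7600
beam 2: φ=0°, α=105°
  dir = (cos 105°, sin 105°) = (-0.2588, 0.9659); from cell (6,1)
  next x-line at t=1.1591, next y-line at t=0.4762; Δt_x=3.8637, Δt_y=1.0353
    y: enter (6,2) at t=0.4762
    x: enter (5,2) at t=1.1591
    y: enter (5,3) at t=1.5115
    y: enter (5,4) at t=2.5468
    y: enter (5,5) at t=3.5821 ← occupied
  → r_2 = 3.5821
beam 3: φ=90°, α=195°
  dir = (cos 195°, sin 195°) = (-0.9659, -0.2588); from cell (6,1)
  next x-line at t=0.3106, next y-line at t=2.0864; Δt_x=1.0353, Δt_y=3.8637
    x: enter (5,1) at t=0.3106
    x: enter (4,1) at t=1.3459
    y: enter (4,0) at t=2.0864 ← occupied
  → r_3 = 2.0864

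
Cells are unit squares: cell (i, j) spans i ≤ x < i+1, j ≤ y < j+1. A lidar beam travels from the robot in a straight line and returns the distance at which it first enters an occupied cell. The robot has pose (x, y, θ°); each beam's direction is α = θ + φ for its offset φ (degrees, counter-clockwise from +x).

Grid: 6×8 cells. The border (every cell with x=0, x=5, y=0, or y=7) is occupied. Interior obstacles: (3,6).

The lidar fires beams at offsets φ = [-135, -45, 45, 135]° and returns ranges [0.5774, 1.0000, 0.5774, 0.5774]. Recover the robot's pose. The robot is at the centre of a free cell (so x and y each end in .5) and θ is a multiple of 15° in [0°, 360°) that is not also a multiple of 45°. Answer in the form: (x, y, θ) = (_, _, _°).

Enumerate (i+0.5, j+0.5, θ) over the 23 free cells and 16 admissible headings. For each, cast all 4 beams and compare to the given ranges.
  (2.5, 3.5, 285°): beam 1 = 1.7321 ≠ 0.5774 ✗
  (1.5, 2.5, 255°): beam 1 = 1.0000 ≠ 0.5774 ✗
  (1.5, 4.5, 30°): beam 1 = 1.9319 ≠ 0.5774 ✗
  (4.5, 1.5, 285°): beam 1 = 4.0415 ≠ 0.5774 ✗
  (1.5, 2.5, 120°): beam 1 = 3.6235 ≠ 0.5774 ✗
  …
  (4.5, 6.5, 345°): r_1=0.5774, r_2=1.0000, r_3=0.5774, r_4=0.5774 — all match ✓
Unique over the lattice → pose = (4.5, 6.5, 345°).

(x, y, θ) = (4.5, 6.5, 345°)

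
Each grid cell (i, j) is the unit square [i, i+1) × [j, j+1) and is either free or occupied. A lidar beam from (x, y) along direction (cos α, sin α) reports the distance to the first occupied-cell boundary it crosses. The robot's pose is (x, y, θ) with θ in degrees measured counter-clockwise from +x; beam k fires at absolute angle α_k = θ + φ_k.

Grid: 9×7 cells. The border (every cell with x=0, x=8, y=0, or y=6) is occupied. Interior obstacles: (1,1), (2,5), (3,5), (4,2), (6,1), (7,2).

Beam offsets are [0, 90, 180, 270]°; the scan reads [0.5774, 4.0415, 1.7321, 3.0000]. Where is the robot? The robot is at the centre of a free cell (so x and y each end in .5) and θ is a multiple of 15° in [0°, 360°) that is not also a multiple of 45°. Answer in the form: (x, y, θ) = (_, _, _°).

Enumerate (i+0.5, j+0.5, θ) over the 29 free cells and 16 admissible headings. For each, cast all 4 beams and compare to the given ranges.
  (3.5, 3.5, 195°): beam 1 = 2.5882 ≠ 0.5774 ✗
  (1.5, 3.5, 30°): beam 1 = 5.0000 ≠ 0.5774 ✗
  (1.5, 3.5, 345°): beam 1 = 2.5882 ≠ 0.5774 ✗
  …
  (4.5, 3.5, 300°): r_1=0.5774, r_2=4.0415, r_3=1.7321, r_4=3.0000 — all match ✓
Only this pose fits every beam.

(x, y, θ) = (4.5, 3.5, 300°)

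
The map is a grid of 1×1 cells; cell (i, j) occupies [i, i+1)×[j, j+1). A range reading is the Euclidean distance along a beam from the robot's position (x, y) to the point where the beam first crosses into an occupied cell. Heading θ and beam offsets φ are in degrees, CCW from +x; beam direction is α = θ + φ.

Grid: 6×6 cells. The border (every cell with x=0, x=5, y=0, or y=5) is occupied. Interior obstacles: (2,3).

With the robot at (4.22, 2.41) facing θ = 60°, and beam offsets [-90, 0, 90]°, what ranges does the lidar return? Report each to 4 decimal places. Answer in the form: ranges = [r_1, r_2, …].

beam 1: φ=-90°, α=330°
  dir = (cos 330°, sin 330°) = (0.8660, -0.5000); from cell (4,2)
  next x-line at t=0.9007, next y-line at t=0.8200; Δt_x=1.1547, Δt_y=2.0000
    y: enter (4,1) at t=0.8200
    x: enter (5,1) at t=0.9007 ← occupied
  → r_1 = 0.9007
beam 2: φ=0°, α=60°
  dir = (cos 60°, sin 60°) = (0.5000, 0.8660); from cell (4,2)
  next x-line at t=1.5600, next y-line at t=0.6813; Δt_x=2.0000, Δt_y=1.1547
    y: enter (4,3) at t=0.6813
    x: enter (5,3) at t=1.5600 ← occupied
  → r_2 = 1.5600
beam 3: φ=90°, α=150°
  dir = (cos 150°, sin 150°) = (-0.8660, 0.5000); from cell (4,2)
  next x-line at t=0.2540, next y-line at t=1.1800; Δt_x=1.1547, Δt_y=2.0000
    x: enter (3,2) at t=0.2540
    y: enter (3,3) at t=1.1800
    x: enter (2,3) at t=1.4087 ← occupied
  → r_3 = 1.4087

ranges = [0.9007, 1.5600, 1.4087]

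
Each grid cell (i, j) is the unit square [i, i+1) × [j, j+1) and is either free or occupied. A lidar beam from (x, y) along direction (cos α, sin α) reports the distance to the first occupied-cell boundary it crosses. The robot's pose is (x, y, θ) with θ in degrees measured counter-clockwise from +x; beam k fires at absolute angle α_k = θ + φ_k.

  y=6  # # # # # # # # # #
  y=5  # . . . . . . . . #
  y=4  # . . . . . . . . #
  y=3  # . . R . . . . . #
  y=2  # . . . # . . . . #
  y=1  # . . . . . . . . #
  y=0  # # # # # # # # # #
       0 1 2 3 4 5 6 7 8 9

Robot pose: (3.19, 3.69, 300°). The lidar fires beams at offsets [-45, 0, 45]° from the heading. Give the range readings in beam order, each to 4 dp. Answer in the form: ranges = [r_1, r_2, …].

ranges = [2.7849, 1.6200, 6.0150]

beam 1: φ=-45°, α=255°
  dir = (cos 255°, sin 255°) = (-0.2588, -0.9659); from cell (3,3)
  next x-line at t=0.7341, next y-line at t=0.7143; Δt_x=3.8637, Δt_y=1.0353
    y: enter (3,2) at t=0.7143
    x: enter (2,2) at t=0.7341
    y: enter (2,1) at t=1.7496
    y: enter (2,0) at t=2.7849 ← occupied
  → r_1 = 2.7849
beam 2: φ=0°, α=300°
  dir = (cos 300°, sin 300°) = (0.5000, -0.8660); from cell (3,3)
  next x-line at t=1.6200, next y-line at t=0.7967; Δt_x=2.0000, Δt_y=1.1547
    y: enter (3,2) at t=0.7967
    x: enter (4,2) at t=1.6200 ← occupied
  → r_2 = 1.6200
beam 3: φ=45°, α=345°
  dir = (cos 345°, sin 345°) = (0.9659, -0.2588); from cell (3,3)
  next x-line at t=0.8386, next y-line at t=2.6660; Δt_x=1.0353, Δt_y=3.8637
    x: enter (4,3) at t=0.8386
    x: enter (5,3) at t=1.8738
    y: enter (5,2) at t=2.6660
    x: enter (6,2) at t=2.9091
    x: enter (7,2) at t=3.9444
    x: enter (8,2) at t=4.9797
    x: enter (9,2) at t=6.0150 ← occupied
  → r_3 = 6.0150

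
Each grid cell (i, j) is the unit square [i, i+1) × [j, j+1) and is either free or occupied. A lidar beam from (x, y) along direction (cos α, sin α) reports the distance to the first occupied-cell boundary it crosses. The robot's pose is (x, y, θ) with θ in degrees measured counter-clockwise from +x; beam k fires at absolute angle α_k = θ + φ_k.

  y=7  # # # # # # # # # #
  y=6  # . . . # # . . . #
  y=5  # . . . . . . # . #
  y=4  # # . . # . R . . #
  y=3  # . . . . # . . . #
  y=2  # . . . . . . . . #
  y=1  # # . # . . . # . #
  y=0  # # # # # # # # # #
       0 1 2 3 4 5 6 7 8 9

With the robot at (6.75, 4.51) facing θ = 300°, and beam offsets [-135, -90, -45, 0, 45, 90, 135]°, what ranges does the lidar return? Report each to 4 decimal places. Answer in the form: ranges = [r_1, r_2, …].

ranges = [1.8117, 1.0200, 3.6338, 4.0530, 2.3294, 0.9800, 0.9659]

beam 1: φ=-135°, α=165°
  cosα=-0.9659 sinα=0.2588 | (6,4) | tMaxX 0.7765 tMaxY 1.8932 | tΔX 1.0353 tΔY 3.8637
    t=0.7765 [x] (5,4)
    t=1.8117 [x] (4,4) — stop
  → r_1 = 1.8117
beam 2: φ=-90°, α=210°
  cosα=-0.8660 sinα=-0.5000 | (6,4) | tMaxX 0.8660 tMaxY 1.0200 | tΔX 1.1547 tΔY 2.0000
    t=0.8660 [x] (5,4)
    t=1.0200 [y] (5,3) — stop
  → r_2 = 1.0200
beam 3: φ=-45°, α=255°
  cosα=-0.2588 sinα=-0.9659 | (6,4) | tMaxX 2.8978 tMaxY 0.5280 | tΔX 3.8637 tΔY 1.0353
    t=0.5280 [y] (6,3)
    t=1.5633 [y] (6,2)
    t=2.5985 [y] (6,1)
    t=2.8978 [x] (5,1)
    t=3.6338 [y] (5,0) — stop
  → r_3 = 3.6338
beam 4: φ=0°, α=300°
  cosα=0.5000 sinα=-0.8660 | (6,4) | tMaxX 0.5000 tMaxY 0.5889 | tΔX 2.0000 tΔY 1.1547
    t=0.5000 [x] (7,4)
    t=0.5889 [y] (7,3)
    t=1.7436 [y] (7,2)
    t=2.5000 [x] (8,2)
    t=2.8983 [y] (8,1)
    t=4.0530 [y] (8,0) — stop
  → r_4 = 4.0530
beam 5: φ=45°, α=345°
  cosα=0.9659 sinα=-0.2588 | (6,4) | tMaxX 0.2588 tMaxY 1.9705 | tΔX 1.0353 tΔY 3.8637
    t=0.2588 [x] (7,4)
    t=1.2941 [x] (8,4)
    t=1.9705 [y] (8,3)
    t=2.3294 [x] (9,3) — stop
  → r_5 = 2.3294
beam 6: φ=90°, α=30°
  cosα=0.8660 sinα=0.5000 | (6,4) | tMaxX 0.2887 tMaxY 0.9800 | tΔX 1.1547 tΔY 2.0000
    t=0.2887 [x] (7,4)
    t=0.9800 [y] (7,5) — stop
  → r_6 = 0.9800
beam 7: φ=135°, α=75°
  cosα=0.2588 sinα=0.9659 | (6,4) | tMaxX 0.9659 tMaxY 0.5073 | tΔX 3.8637 tΔY 1.0353
    t=0.5073 [y] (6,5)
    t=0.9659 [x] (7,5) — stop
  → r_7 = 0.9659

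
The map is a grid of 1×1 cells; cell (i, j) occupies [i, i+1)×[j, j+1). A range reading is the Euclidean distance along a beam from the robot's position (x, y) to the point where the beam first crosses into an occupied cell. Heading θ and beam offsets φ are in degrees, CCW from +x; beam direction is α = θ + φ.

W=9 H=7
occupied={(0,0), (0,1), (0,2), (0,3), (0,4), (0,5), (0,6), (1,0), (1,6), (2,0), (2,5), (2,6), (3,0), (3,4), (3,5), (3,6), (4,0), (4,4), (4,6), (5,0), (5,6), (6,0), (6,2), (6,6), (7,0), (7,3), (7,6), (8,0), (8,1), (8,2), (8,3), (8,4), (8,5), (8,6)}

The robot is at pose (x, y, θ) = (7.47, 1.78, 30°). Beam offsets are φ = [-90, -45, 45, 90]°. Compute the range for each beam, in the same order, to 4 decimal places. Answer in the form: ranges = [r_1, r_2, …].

ranges = [0.9007, 0.5487, 1.2630, 0.9400]

beam 1: φ=-90°, α=300°
  d=(0.5000,-0.8660)  start (7,1)  tX=1.0600 tY=0.9007  stride 1/|dx|=2.0000 1/|dy|=1.1547
    cross y-line → (7,0), t=0.9007 (wall)
  → r_1 = 0.9007
beam 2: φ=-45°, α=345°
  d=(0.9659,-0.2588)  start (7,1)  tX=0.5487 tY=3.0137  stride 1/|dx|=1.0353 1/|dy|=3.8637
    cross x-line → (8,1), t=0.5487 (wall)
  → r_2 = 0.5487
beam 3: φ=45°, α=75°
  d=(0.2588,0.9659)  start (7,1)  tX=2.0478 tY=0.2278  stride 1/|dx|=3.8637 1/|dy|=1.0353
    cross y-line → (7,2), t=0.2278
    cross y-line → (7,3), t=1.2630 (wall)
  → r_3 = 1.2630
beam 4: φ=90°, α=120°
  d=(-0.5000,0.8660)  start (7,1)  tX=0.9400 tY=0.2540  stride 1/|dx|=2.0000 1/|dy|=1.1547
    cross y-line → (7,2), t=0.2540
    cross x-line → (6,2), t=0.9400 (wall)
  → r_4 = 0.9400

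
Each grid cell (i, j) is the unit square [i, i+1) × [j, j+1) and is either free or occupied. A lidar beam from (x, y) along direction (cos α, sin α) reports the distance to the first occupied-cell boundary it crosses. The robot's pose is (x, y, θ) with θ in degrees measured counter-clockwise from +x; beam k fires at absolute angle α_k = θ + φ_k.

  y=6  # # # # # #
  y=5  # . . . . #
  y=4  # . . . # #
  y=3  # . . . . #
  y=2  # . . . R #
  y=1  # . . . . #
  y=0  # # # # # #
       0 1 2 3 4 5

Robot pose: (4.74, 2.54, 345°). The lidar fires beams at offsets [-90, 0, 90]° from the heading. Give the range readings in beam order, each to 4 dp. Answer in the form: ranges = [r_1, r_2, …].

ranges = [1.5943, 0.2692, 1.0046]

beam 1: φ=-90°, α=255°
  dir = (cos 255°, sin 255°) = (-0.2588, -0.9659); from cell (4,2)
  next x-line at t=2.8591, next y-line at t=0.5590; Δt_x=3.8637, Δt_y=1.0353
    y: enter (4,1) at t=0.5590
    y: enter (4,0) at t=1.5943 ← occupied
  → r_1 = 1.5943
beam 2: φ=0°, α=345°
  dir = (cos 345°, sin 345°) = (0.9659, -0.2588); from cell (4,2)
  next x-line at t=0.2692, next y-line at t=2.0864; Δt_x=1.0353, Δt_y=3.8637
    x: enter (5,2) at t=0.2692 ← occupied
  → r_2 = 0.2692
beam 3: φ=90°, α=75°
  dir = (cos 75°, sin 75°) = (0.2588, 0.9659); from cell (4,2)
  next x-line at t=1.0046, next y-line at t=0.4762; Δt_x=3.8637, Δt_y=1.0353
    y: enter (4,3) at t=0.4762
    x: enter (5,3) at t=1.0046 ← occupied
  → r_3 = 1.0046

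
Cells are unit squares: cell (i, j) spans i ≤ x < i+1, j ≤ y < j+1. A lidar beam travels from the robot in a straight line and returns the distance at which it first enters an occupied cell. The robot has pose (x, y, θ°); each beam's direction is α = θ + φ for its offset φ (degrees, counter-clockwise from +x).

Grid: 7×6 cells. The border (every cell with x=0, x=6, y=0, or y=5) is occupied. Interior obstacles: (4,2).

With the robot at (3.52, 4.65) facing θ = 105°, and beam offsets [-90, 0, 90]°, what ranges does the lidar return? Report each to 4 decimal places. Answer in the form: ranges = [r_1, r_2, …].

ranges = [1.3523, 0.3623, 2.6089]

beam 1: φ=-90°, α=15°
  direction (0.9659, 0.2588); cell (3,4); t to first gridline: x 0.4969, y 1.3523 (then +1.0353 / +3.8637)
    (4,4) via x @ 0.4969
    (4,5) via y @ 1.3523  # hit
  → r_1 = 1.3523
beam 2: φ=0°, α=105°
  direction (-0.2588, 0.9659); cell (3,4); t to first gridline: x 2.0091, y 0.3623 (then +3.8637 / +1.0353)
    (3,5) via y @ 0.3623  # hit
  → r_2 = 0.3623
beam 3: φ=90°, α=195°
  direction (-0.9659, -0.2588); cell (3,4); t to first gridline: x 0.5383, y 2.5114 (then +1.0353 / +3.8637)
    (2,4) via x @ 0.5383
    (1,4) via x @ 1.5736
    (1,3) via y @ 2.5114
    (0,3) via x @ 2.6089  # hit
  → r_3 = 2.6089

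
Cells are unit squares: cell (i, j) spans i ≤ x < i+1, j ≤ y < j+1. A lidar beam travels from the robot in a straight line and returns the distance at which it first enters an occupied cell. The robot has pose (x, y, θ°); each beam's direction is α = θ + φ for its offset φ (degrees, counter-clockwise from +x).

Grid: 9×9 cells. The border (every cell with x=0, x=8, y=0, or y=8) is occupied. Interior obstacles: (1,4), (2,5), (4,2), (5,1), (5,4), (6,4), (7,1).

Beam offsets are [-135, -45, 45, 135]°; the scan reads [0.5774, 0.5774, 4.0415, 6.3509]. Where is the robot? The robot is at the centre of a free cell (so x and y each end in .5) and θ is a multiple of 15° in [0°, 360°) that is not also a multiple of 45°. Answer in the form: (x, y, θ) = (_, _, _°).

(x, y, θ) = (2.5, 4.5, 255°)

Enumerate (i+0.5, j+0.5, θ) over the 42 free cells and 16 admissible headings. For each, cast all 4 beams and compare to the given ranges.
  (3.5, 5.5, 330°): beam 1 = 0.5176 ≠ 0.5774 ✗
  (6.5, 3.5, 240°): beam 1 = 0.5176 ≠ 0.5774 ✗
  (3.5, 5.5, 300°): beam 1 = 0.5176 ≠ 0.5774 ✗
  …
  (2.5, 4.5, 255°): r_1=0.5774, r_2=0.5774, r_3=4.0415, r_4=6.3509 — all match ✓
No second candidate reproduces the full scan.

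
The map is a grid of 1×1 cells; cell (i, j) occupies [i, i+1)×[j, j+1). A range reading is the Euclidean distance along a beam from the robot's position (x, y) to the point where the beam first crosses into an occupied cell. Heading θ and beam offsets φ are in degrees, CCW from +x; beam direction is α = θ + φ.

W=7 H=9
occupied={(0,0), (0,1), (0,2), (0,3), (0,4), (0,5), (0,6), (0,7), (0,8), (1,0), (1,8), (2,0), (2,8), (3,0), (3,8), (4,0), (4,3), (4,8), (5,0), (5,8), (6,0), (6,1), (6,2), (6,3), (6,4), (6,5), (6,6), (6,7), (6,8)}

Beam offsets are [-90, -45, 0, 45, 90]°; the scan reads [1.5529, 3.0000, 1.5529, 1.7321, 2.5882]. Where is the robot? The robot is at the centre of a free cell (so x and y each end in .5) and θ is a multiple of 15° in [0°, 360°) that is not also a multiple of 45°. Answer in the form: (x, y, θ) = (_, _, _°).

Enumerate (i+0.5, j+0.5, θ) over the 34 free cells and 16 admissible headings. For each, cast all 5 beams and compare to the given ranges.
  (3.5, 2.5, 240°): beam 1 = 2.8868 ≠ 1.5529 ✗
  (3.5, 2.5, 255°): beam 1 = 2.5882 ≠ 1.5529 ✗
  (5.5, 5.5, 285°): beam 1 = 4.6587 ≠ 1.5529 ✗
  …
  (4.5, 5.5, 345°): r_1=1.5529, r_2=3.0000, r_3=1.5529, r_4=1.7321, r_5=2.5882 — all match ✓
No second candidate reproduces the full scan.

(x, y, θ) = (4.5, 5.5, 345°)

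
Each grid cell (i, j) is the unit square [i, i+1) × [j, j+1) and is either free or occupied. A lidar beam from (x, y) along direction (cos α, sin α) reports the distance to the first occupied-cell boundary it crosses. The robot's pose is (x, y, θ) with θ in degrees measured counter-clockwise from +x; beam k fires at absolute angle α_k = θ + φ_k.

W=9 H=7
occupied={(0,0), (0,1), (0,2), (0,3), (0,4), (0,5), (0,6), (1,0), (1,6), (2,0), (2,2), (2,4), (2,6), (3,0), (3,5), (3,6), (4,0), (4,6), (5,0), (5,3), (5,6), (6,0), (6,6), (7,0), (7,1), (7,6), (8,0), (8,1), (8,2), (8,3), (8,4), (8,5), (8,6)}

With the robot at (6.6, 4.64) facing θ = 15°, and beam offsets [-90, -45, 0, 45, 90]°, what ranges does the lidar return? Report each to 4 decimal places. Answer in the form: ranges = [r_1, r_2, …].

beam 1: φ=-90°, α=285°
  d=(0.2588,-0.9659)  start (6,4)  tX=1.5455 tY=0.6626  stride 1/|dx|=3.8637 1/|dy|=1.0353
    cross y-line → (6,3), t=0.6626
    cross x-line → (7,3), t=1.5455
    cross y-line → (7,2), t=1.6979
    cross y-line → (7,1), t=2.7331 (wall)
  → r_1 = 2.7331
beam 2: φ=-45°, α=330°
  d=(0.8660,-0.5000)  start (6,4)  tX=0.4619 tY=1.2800  stride 1/|dx|=1.1547 1/|dy|=2.0000
    cross x-line → (7,4), t=0.4619
    cross y-line → (7,3), t=1.2800
    cross x-line → (8,3), t=1.6166 (wall)
  → r_2 = 1.6166
beam 3: φ=0°, α=15°
  d=(0.9659,0.2588)  start (6,4)  tX=0.4141 tY=1.3909  stride 1/|dx|=1.0353 1/|dy|=3.8637
    cross x-line → (7,4), t=0.4141
    cross y-line → (7,5), t=1.3909
    cross x-line → (8,5), t=1.4494 (wall)
  → r_3 = 1.4494
beam 4: φ=45°, α=60°
  d=(0.5000,0.8660)  start (6,4)  tX=0.8000 tY=0.4157  stride 1/|dx|=2.0000 1/|dy|=1.1547
    cross y-line → (6,5), t=0.4157
    cross x-line → (7,5), t=0.8000
    cross y-line → (7,6), t=1.5704 (wall)
  → r_4 = 1.5704
beam 5: φ=90°, α=105°
  d=(-0.2588,0.9659)  start (6,4)  tX=2.3182 tY=0.3727  stride 1/|dx|=3.8637 1/|dy|=1.0353
    cross y-line → (6,5), t=0.3727
    cross y-line → (6,6), t=1.4080 (wall)
  → r_5 = 1.4080

ranges = [2.7331, 1.6166, 1.4494, 1.5704, 1.4080]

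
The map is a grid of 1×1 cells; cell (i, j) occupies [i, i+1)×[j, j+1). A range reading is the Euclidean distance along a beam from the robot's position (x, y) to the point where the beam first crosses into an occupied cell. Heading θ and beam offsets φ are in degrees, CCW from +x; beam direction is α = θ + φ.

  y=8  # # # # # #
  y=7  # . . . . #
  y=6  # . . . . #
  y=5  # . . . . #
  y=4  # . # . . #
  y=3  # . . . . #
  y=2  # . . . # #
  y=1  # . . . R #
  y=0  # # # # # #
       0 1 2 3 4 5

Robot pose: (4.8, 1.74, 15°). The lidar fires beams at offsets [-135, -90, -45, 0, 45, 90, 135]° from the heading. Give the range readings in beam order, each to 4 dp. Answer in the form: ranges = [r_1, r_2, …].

ranges = [0.8545, 0.7661, 0.2309, 0.2071, 0.3002, 0.2692, 0.5200]

beam 1: φ=-135°, α=240°
  direction (-0.5000, -0.8660); cell (4,1); t to first gridline: x 1.6000, y 0.8545 (then +2.0000 / +1.1547)
    (4,0) via y @ 0.8545  # hit
  → r_1 = 0.8545
beam 2: φ=-90°, α=285°
  direction (0.2588, -0.9659); cell (4,1); t to first gridline: x 0.7727, y 0.7661 (then +3.8637 / +1.0353)
    (4,0) via y @ 0.7661  # hit
  → r_2 = 0.7661
beam 3: φ=-45°, α=330°
  direction (0.8660, -0.5000); cell (4,1); t to first gridline: x 0.2309, y 1.4800 (then +1.1547 / +2.0000)
    (5,1) via x @ 0.2309  # hit
  → r_3 = 0.2309
beam 4: φ=0°, α=15°
  direction (0.9659, 0.2588); cell (4,1); t to first gridline: x 0.2071, y 1.0046 (then +1.0353 / +3.8637)
    (5,1) via x @ 0.2071  # hit
  → r_4 = 0.2071
beam 5: φ=45°, α=60°
  direction (0.5000, 0.8660); cell (4,1); t to first gridline: x 0.4000, y 0.3002 (then +2.0000 / +1.1547)
    (4,2) via y @ 0.3002  # hit
  → r_5 = 0.3002
beam 6: φ=90°, α=105°
  direction (-0.2588, 0.9659); cell (4,1); t to first gridline: x 3.0910, y 0.2692 (then +3.8637 / +1.0353)
    (4,2) via y @ 0.2692  # hit
  → r_6 = 0.2692
beam 7: φ=135°, α=150°
  direction (-0.8660, 0.5000); cell (4,1); t to first gridline: x 0.9238, y 0.5200 (then +1.1547 / +2.0000)
    (4,2) via y @ 0.5200  # hit
  → r_7 = 0.5200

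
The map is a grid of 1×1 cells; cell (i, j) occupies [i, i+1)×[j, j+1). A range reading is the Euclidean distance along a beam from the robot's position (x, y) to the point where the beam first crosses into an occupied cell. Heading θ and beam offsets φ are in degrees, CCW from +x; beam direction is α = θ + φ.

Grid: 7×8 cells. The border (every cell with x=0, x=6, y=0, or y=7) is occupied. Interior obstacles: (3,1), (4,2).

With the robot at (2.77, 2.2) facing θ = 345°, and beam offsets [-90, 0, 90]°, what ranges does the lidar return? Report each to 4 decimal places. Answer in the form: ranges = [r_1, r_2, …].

beam 1: φ=-90°, α=255°
  direction (-0.2588, -0.9659); cell (2,2); t to first gridline: x 2.9751, y 0.2071 (then +3.8637 / +1.0353)
    (2,1) via y @ 0.2071
    (2,0) via y @ 1.2423  # hit
  → r_1 = 1.2423
beam 2: φ=0°, α=345°
  direction (0.9659, -0.2588); cell (2,2); t to first gridline: x 0.2381, y 0.7727 (then +1.0353 / +3.8637)
    (3,2) via x @ 0.2381
    (3,1) via y @ 0.7727  # hit
  → r_2 = 0.7727
beam 3: φ=90°, α=75°
  direction (0.2588, 0.9659); cell (2,2); t to first gridline: x 0.8887, y 0.8282 (then +3.8637 / +1.0353)
    (2,3) via y @ 0.8282
    (3,3) via x @ 0.8887
    (3,4) via y @ 1.8635
    (3,5) via y @ 2.8988
    (3,6) via y @ 3.9340
    (4,6) via x @ 4.7524
    (4,7) via y @ 4.9693  # hit
  → r_3 = 4.9693

ranges = [1.2423, 0.7727, 4.9693]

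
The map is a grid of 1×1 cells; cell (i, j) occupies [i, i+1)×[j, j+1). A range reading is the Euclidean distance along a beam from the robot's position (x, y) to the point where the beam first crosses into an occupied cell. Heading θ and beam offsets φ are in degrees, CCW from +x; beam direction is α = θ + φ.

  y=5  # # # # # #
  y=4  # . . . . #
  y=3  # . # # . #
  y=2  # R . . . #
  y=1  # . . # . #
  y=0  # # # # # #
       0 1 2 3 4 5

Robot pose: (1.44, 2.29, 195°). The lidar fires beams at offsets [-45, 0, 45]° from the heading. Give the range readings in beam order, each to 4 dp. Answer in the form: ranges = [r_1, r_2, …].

beam 1: φ=-45°, α=150°
  cosα=-0.8660 sinα=0.5000 | (1,2) | tMaxX 0.5081 tMaxY 1.4200 | tΔX 1.1547 tΔY 2.0000
    t=0.5081 [x] (0,2) — stop
  → r_1 = 0.5081
beam 2: φ=0°, α=195°
  cosα=-0.9659 sinα=-0.2588 | (1,2) | tMaxX 0.4555 tMaxY 1.1205 | tΔX 1.0353 tΔY 3.8637
    t=0.4555 [x] (0,2) — stop
  → r_2 = 0.4555
beam 3: φ=45°, α=240°
  cosα=-0.5000 sinα=-0.8660 | (1,2) | tMaxX 0.8800 tMaxY 0.3349 | tΔX 2.0000 tΔY 1.1547
    t=0.3349 [y] (1,1)
    t=0.8800 [x] (0,1) — stop
  → r_3 = 0.8800

ranges = [0.5081, 0.4555, 0.8800]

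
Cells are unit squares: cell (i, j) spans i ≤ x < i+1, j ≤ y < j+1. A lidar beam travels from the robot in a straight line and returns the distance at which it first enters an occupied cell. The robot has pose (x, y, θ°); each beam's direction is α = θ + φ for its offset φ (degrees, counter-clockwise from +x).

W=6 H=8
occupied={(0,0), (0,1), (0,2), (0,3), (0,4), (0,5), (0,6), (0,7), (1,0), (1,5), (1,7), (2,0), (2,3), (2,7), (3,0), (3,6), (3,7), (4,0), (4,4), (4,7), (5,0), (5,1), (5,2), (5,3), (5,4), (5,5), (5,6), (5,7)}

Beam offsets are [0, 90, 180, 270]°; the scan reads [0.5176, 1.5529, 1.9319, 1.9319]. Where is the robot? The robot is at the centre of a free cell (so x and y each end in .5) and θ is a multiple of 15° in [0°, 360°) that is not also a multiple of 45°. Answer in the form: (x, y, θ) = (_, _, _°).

Enumerate (i+0.5, j+0.5, θ) over the 20 free cells and 16 admissible headings. For each, cast all 4 beams and compare to the given ranges.
  (1.5, 6.5, 165°): beam 2 = 0.5176 ≠ 1.5529 ✗
  (2.5, 6.5, 15°): beam 2 = 0.5176 ≠ 1.5529 ✗
  (4.5, 2.5, 60°): beam 1 = 1.0000 ≠ 0.5176 ✗
  (3.5, 2.5, 150°): beam 1 = 1.0000 ≠ 0.5176 ✗
  …
  (3.5, 1.5, 285°): r_1=0.5176, r_2=1.5529, r_3=1.9319, r_4=1.9319 — all match ✓
Unique over the lattice → pose = (3.5, 1.5, 285°).

(x, y, θ) = (3.5, 1.5, 285°)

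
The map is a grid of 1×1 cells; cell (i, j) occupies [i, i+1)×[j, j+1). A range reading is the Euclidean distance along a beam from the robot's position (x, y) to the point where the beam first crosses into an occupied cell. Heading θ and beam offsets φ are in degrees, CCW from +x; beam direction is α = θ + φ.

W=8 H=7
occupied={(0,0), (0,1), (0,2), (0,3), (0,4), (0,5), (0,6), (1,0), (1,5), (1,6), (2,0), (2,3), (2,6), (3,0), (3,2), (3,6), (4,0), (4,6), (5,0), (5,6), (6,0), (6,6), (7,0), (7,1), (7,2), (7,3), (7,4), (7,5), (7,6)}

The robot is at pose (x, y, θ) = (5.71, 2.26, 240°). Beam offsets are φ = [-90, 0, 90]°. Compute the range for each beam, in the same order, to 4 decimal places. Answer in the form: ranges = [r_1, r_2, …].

beam 1: φ=-90°, α=150°
  direction (-0.8660, 0.5000); cell (5,2); t to first gridline: x 0.8198, y 1.4800 (then +1.1547 / +2.0000)
    (4,2) via x @ 0.8198
    (4,3) via y @ 1.4800
    (3,3) via x @ 1.9745
    (2,3) via x @ 3.1292  # hit
  → r_1 = 3.1292
beam 2: φ=0°, α=240°
  direction (-0.5000, -0.8660); cell (5,2); t to first gridline: x 1.4200, y 0.3002 (then +2.0000 / +1.1547)
    (5,1) via y @ 0.3002
    (4,1) via x @ 1.4200
    (4,0) via y @ 1.4549  # hit
  → r_2 = 1.4549
beam 3: φ=90°, α=330°
  direction (0.8660, -0.5000); cell (5,2); t to first gridline: x 0.3349, y 0.5200 (then +1.1547 / +2.0000)
    (6,2) via x @ 0.3349
    (6,1) via y @ 0.5200
    (7,1) via x @ 1.4896  # hit
  → r_3 = 1.4896

ranges = [3.1292, 1.4549, 1.4896]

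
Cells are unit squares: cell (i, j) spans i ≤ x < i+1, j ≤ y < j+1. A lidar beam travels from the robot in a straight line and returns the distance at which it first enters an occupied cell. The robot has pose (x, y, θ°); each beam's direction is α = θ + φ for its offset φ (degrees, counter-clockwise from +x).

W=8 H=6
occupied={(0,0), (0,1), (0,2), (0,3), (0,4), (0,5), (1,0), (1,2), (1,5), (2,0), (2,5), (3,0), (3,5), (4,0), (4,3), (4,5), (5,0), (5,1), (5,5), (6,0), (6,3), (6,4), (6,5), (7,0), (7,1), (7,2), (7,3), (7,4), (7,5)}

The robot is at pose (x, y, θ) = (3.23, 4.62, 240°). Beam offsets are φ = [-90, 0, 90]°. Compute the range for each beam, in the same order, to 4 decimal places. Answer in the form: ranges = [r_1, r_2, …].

ranges = [0.7600, 2.4600, 1.2400]

beam 1: φ=-90°, α=150°
  dir = (cos 150°, sin 150°) = (-0.8660, 0.5000); from cell (3,4)
  next x-line at t=0.2656, next y-line at t=0.7600; Δt_x=1.1547, Δt_y=2.0000
    x: enter (2,4) at t=0.2656
    y: enter (2,5) at t=0.7600 ← occupied
  → r_1 = 0.7600
beam 2: φ=0°, α=240°
  dir = (cos 240°, sin 240°) = (-0.5000, -0.8660); from cell (3,4)
  next x-line at t=0.4600, next y-line at t=0.7159; Δt_x=2.0000, Δt_y=1.1547
    x: enter (2,4) at t=0.4600
    y: enter (2,3) at t=0.7159
    y: enter (2,2) at t=1.8706
    x: enter (1,2) at t=2.4600 ← occupied
  → r_2 = 2.4600
beam 3: φ=90°, α=330°
  dir = (cos 330°, sin 330°) = (0.8660, -0.5000); from cell (3,4)
  next x-line at t=0.8891, next y-line at t=1.2400; Δt_x=1.1547, Δt_y=2.0000
    x: enter (4,4) at t=0.8891
    y: enter (4,3) at t=1.2400 ← occupied
  → r_3 = 1.2400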